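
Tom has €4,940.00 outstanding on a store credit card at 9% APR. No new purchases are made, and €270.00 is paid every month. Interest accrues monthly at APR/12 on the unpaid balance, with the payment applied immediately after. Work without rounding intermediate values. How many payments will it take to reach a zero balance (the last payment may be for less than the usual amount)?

20 months

Monthly rate r = 9%/12 = 0.75% = 0.0075.
Recurrence: B ← B·(1+r) − €270.00.
Month 1: interest €37.05; balance after payment €4,707.05.
Month 2: interest €35.30; balance after payment €4,472.35.
Closed form: n = −ln(1 − rB₀/P)/ln(1+r) = −ln(0.86278)/ln(1.0075) ≈ 19.753, so the balance reaches zero during payment 20.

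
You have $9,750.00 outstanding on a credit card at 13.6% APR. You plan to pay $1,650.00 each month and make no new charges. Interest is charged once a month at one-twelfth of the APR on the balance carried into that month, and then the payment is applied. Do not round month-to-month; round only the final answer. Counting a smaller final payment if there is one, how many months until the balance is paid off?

Monthly rate r = 13.6%/12 = 1.13333% = 0.0113333.
Recurrence: B ← B·(1+r) − $1,650.00.
Month 1: interest $110.50; balance after payment $8,210.50.
Month 2: interest $93.05; balance after payment $6,653.55.
Closed form: n = −ln(1 − rB₀/P)/ln(1+r) = −ln(0.93303)/ln(1.01133) ≈ 6.151, so the balance reaches zero during payment 7.

7 payments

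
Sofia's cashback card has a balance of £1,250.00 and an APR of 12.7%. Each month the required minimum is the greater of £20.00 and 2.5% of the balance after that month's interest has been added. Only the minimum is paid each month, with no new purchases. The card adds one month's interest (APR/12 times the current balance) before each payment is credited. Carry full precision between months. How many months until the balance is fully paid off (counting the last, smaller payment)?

83 months

Monthly rate r = 12.7%/12 = 1.05833% = 0.0105833.
While 2.5% of the post-interest balance exceeds £20.00, each month B ← (B·(1+r))·(1 − 0.025), i.e. B shrinks by the factor (1+r)·0.975 = 0.98532.
This holds for months 1–31. Entering month 32 the balance is £790.29; 2.5% of the post-interest balance is now below £20.00, so the flat £20.00 minimum applies from here.
From month 32 a fixed £20.00 at rate r clears £790.29 in 52 more payments. Total: 31 + 52 = 83 months.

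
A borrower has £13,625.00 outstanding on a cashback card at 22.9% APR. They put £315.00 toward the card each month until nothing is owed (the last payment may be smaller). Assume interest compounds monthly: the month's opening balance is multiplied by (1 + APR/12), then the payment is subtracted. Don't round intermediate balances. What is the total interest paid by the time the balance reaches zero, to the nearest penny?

£15,460.71

Monthly rate r = 22.9%/12 = 1.90833% = 0.0190833.
Payoff takes n = ⌈−ln(1 − rB₀/P)/ln(1+r)⌉ = ⌈92.333⌉ = 93 payments; the last is £105.71.
Total paid = 92·£315.00 + £105.71 = £29,085.71.
Total interest = total paid − principal = £29,085.71 − £13,625.00 = £15,460.71.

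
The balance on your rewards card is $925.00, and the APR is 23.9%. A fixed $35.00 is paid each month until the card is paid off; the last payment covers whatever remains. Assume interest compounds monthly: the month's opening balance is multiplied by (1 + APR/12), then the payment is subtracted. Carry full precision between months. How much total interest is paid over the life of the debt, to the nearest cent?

$401.36

Monthly rate r = 23.9%/12 = 1.99167% = 0.0199167.
Payoff takes n = ⌈−ln(1 − rB₀/P)/ln(1+r)⌉ = ⌈37.895⌉ = 38 payments; the last is $31.36.
Total paid = 37·$35.00 + $31.36 = $1,326.36.
Total interest = total paid − principal = $1,326.36 − $925.00 = $401.36.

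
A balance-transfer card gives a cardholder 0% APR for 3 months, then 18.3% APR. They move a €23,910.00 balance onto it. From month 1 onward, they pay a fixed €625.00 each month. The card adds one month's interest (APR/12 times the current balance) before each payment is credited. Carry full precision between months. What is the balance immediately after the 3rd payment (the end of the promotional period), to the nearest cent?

€22,035.00

Promo months 1–3 at r₀ = 0%/12 = 0; months 4+ at r₁ = 18.3%/12 = 0.01525.
After month 3 (no interest yet): B = €23,910.00 − 3·€625.00 = €22,035.00.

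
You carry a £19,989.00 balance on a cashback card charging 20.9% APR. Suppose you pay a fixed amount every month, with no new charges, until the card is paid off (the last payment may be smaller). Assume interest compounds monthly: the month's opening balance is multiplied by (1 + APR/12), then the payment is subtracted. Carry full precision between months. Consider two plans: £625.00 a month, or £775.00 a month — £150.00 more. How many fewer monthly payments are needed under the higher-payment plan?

13 fewer payments

Monthly rate r = 20.9%/12 = 1.74167% = 0.0174167.
At £625.00/mo: n = ⌈−ln(1 − rB₀/P)/ln(1+r)⌉ = 48 payments (last £98.79); total interest = total paid − £19,989.00 = £9,484.79.
At £775.00/mo: 35 payments (last £420.97); total interest £6,781.97.
Payments saved = 48 − 35 = 13.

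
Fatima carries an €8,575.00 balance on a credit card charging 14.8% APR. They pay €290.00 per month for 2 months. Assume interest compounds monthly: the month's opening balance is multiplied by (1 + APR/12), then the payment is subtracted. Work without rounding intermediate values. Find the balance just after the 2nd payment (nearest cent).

€8,204.24

Monthly rate r = 14.8%/12 = 1.23333% = 0.0123333.
Each month: B ← B·(1+r) − €290.00.
Month 1: interest €105.76; balance after payment €8,390.76.
Month 2: interest €103.49; balance after payment €8,204.24.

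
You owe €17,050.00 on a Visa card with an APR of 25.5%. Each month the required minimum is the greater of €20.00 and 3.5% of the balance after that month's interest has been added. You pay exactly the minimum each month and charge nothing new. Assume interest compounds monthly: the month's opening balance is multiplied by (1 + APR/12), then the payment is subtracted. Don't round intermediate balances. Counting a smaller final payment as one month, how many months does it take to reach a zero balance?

277 months

Monthly rate r = 25.5%/12 = 2.125% = 0.02125.
While 3.5% of the post-interest balance exceeds €20.00, each month B ← (B·(1+r))·(1 − 0.035), i.e. B shrinks by the factor (1+r)·0.965 = 0.98551.
This holds for months 1–235. Entering month 236 the balance is €551.67; 3.5% of the post-interest balance is now below €20.00, so the flat €20.00 minimum applies from here.
From month 236 a fixed €20.00 at rate r clears €551.67 in 42 more payments. Total: 235 + 42 = 277 months.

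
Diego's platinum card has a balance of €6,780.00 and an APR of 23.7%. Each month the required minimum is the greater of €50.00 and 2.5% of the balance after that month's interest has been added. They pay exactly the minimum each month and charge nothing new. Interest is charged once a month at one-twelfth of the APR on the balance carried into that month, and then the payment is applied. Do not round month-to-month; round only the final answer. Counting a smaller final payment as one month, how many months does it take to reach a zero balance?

Monthly rate r = 23.7%/12 = 1.975% = 0.01975.
While 2.5% of the post-interest balance exceeds €50.00, each month B ← (B·(1+r))·(1 − 0.025), i.e. B shrinks by the factor (1+r)·0.975 = 0.99426.
This holds for months 1–216. Entering month 217 the balance is €1,953.75; 2.5% of the post-interest balance is now below €50.00, so the flat €50.00 minimum applies from here.
From month 217 a fixed €50.00 at rate r clears €1,953.75 in 76 more payments. Total: 216 + 76 = 292 months.

292 months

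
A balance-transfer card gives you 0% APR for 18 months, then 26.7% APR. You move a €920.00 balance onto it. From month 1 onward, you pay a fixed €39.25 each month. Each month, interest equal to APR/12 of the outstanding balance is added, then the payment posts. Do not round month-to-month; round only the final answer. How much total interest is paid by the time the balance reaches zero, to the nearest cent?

Promo months 1–18 at r₀ = 0%/12 = 0; months 19+ at r₁ = 26.7%/12 = 0.02225.
After month 18 (no interest yet): B = €920.00 − 18·€39.25 = €213.50.
Then at r₁ with €39.25/mo: n₂ = −ln(1 − r₁·B/P)/ln(1+r₁) ≈ 5.86 → 6 more payments.
Total paid = 23·€39.25 + €33.89 = €936.64; interest = €936.64 − €920.00 = €16.64.

€16.64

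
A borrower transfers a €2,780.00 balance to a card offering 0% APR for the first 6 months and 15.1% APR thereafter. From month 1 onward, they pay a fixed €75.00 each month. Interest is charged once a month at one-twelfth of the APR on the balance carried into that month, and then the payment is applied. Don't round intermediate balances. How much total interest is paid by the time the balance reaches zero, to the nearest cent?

Promo months 1–6 at r₀ = 0%/12 = 0; months 7+ at r₁ = 15.1%/12 = 0.0125833.
After month 6 (no interest yet): B = €2,780.00 − 6·€75.00 = €2,330.00.
Then at r₁ with €75.00/mo: n₂ = −ln(1 − r₁·B/P)/ln(1+r₁) ≈ 39.65 → 40 more payments.
Total paid = 45·€75.00 + €48.82 = €3,423.82; interest = €3,423.82 − €2,780.00 = €643.82.

€643.82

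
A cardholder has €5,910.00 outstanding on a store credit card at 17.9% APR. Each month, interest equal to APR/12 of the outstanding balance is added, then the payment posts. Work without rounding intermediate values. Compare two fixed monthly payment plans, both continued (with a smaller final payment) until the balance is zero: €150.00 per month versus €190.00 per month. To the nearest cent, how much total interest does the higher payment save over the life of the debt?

€974.12

Monthly rate r = 17.9%/12 = 1.49167% = 0.0149167.
At €150.00/mo: n = ⌈−ln(1 − rB₀/P)/ln(1+r)⌉ = 60 payments (last €126.38); total interest = total paid − €5,910.00 = €3,066.38.
At €190.00/mo: 43 payments (last €22.26); total interest €2,092.26.
Interest saved = €3,066.38 − €2,092.26 = €974.12.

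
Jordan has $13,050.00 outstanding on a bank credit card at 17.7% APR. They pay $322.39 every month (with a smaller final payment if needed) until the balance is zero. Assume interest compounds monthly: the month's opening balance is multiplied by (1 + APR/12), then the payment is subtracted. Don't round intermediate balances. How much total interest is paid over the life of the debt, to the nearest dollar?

Monthly rate r = 17.7%/12 = 1.475% = 0.01475.
Payoff takes n = ⌈−ln(1 − rB₀/P)/ln(1+r)⌉ = ⌈62.079⌉ = 63 payments; the last is $25.64.
Total paid = 62·$322.39 + $25.64 = $20,013.82.
Total interest = total paid − principal = $20,013.82 − $13,050.00 = $6,963.82.

$6,964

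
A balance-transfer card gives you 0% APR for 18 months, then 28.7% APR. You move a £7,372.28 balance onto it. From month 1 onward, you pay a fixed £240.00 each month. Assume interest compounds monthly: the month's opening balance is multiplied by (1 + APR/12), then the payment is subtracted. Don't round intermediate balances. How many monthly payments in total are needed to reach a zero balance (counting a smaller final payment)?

34 months

Promo months 1–18 at r₀ = 0%/12 = 0; months 19+ at r₁ = 28.7%/12 = 0.0239167.
After month 18 (no interest yet): B = £7,372.28 − 18·£240.00 = £3,052.28.
Then at r₁ with £240.00/mo: n₂ = −ln(1 − r₁·B/P)/ln(1+r₁) ≈ 15.34 → 16 more payments.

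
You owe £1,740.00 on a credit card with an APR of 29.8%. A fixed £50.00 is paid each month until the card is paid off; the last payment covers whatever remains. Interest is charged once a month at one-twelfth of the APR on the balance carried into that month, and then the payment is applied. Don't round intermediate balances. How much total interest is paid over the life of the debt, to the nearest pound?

£2,330

Monthly rate r = 29.8%/12 = 2.48333% = 0.0248333.
Payoff takes n = ⌈−ln(1 − rB₀/P)/ln(1+r)⌉ = ⌈81.393⌉ = 82 payments; the last is £19.80.
Total paid = 81·£50.00 + £19.80 = £4,069.80.
Total interest = total paid − principal = £4,069.80 − £1,740.00 = £2,329.80.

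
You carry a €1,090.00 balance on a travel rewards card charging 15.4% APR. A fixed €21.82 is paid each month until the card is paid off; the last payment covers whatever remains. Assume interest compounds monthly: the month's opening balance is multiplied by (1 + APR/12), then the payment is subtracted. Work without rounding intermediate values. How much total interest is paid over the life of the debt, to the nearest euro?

€663

Monthly rate r = 15.4%/12 = 1.28333% = 0.0128333.
Payoff takes n = ⌈−ln(1 − rB₀/P)/ln(1+r)⌉ = ⌈80.354⌉ = 81 payments; the last is €7.76.
Total paid = 80·€21.82 + €7.76 = €1,753.36.
Total interest = total paid − principal = €1,753.36 − €1,090.00 = €663.36.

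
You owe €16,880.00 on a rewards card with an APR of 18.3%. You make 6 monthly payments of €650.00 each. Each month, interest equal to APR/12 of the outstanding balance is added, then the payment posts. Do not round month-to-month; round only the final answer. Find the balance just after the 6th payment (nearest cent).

Monthly rate r = 18.3%/12 = 1.525% = 0.01525.
Each month: B ← B·(1+r) − €650.00.
Month 1: interest €257.42; balance after payment €16,487.42.
Month 2: interest €251.43; balance after payment €16,088.85.
Month 3: interest €245.36; balance after payment €15,684.21.
Month 4: interest €239.18; balance after payment €15,273.39.
Month 5: interest €232.92; balance after payment €14,856.31.
Month 6: interest €226.56; balance after payment €14,432.87.

€14,432.87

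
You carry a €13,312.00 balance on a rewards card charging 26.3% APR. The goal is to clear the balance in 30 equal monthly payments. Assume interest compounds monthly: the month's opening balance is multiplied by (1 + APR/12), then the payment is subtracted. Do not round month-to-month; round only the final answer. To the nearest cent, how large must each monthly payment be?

€610.16

Monthly rate r = 26.3%/12 = 2.19167% = 0.0219167.
Level-payment amortization: P = B₀·r / (1 − (1+r)^(−n)) = 13312.00·0.0219167 / (1 − 1.02192^(−30)).
Denominator 1 − (1+r)^(−30) = 0.478162201.
P = 291.755 / 0.478162201 ≈ 610.16.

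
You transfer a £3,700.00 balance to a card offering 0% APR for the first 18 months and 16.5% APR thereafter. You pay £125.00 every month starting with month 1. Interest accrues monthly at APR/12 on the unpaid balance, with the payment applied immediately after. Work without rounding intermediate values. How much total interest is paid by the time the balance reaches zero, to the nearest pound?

Promo months 1–18 at r₀ = 0%/12 = 0; months 19+ at r₁ = 16.5%/12 = 0.01375.
After month 18 (no interest yet): B = £3,700.00 − 18·£125.00 = £1,450.00.
Then at r₁ with £125.00/mo: n₂ = −ln(1 − r₁·B/P)/ln(1+r₁) ≈ 12.72 → 13 more payments.
Total paid = 30·£125.00 + £90.63 = £3,840.63; interest = £3,840.63 − £3,700.00 = £140.63.

£141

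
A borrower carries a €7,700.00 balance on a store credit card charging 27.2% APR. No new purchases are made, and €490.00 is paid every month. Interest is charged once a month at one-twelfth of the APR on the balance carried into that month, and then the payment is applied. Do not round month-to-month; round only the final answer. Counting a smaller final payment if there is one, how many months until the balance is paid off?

Monthly rate r = 27.2%/12 = 2.26667% = 0.0226667.
Recurrence: B ← B·(1+r) − €490.00.
Month 1: interest €174.53; balance after payment €7,384.53.
Month 2: interest €167.38; balance after payment €7,061.92.
Closed form: n = −ln(1 − rB₀/P)/ln(1+r) = −ln(0.64381)/ln(1.02267) ≈ 19.647, so the balance reaches zero during payment 20.

20 months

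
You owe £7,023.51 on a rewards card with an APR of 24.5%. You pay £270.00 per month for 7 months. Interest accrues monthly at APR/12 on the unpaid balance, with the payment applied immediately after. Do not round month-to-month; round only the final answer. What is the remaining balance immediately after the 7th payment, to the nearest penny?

Monthly rate r = 24.5%/12 = 2.04167% = 0.0204167.
Each month: B ← B·(1+r) − £270.00.
Month 1: interest £143.40; balance after payment £6,896.91.
Month 2: interest £140.81; balance after payment £6,767.72.
Month 3: interest £138.17; balance after payment £6,635.89.
Month 4: interest £135.48; balance after payment £6,501.38.
Month 5: interest £132.74; balance after payment £6,364.11.
Month 6: interest £129.93; balance after payment £6,224.05.
Month 7: interest £127.07; balance after payment £6,081.12.

£6,081.12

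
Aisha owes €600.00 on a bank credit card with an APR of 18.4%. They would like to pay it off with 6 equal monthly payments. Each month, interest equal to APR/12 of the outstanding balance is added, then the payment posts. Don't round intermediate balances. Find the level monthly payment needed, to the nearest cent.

Monthly rate r = 18.4%/12 = 1.53333% = 0.0153333.
Level-payment amortization: P = B₀·r / (1 − (1+r)^(−n)) = 600.00·0.0153333 / (1 − 1.01533^(−6)).
Denominator 1 − (1+r)^(−6) = 0.0872577916.
P = 9.2 / 0.0872577916 ≈ 105.43.

€105.43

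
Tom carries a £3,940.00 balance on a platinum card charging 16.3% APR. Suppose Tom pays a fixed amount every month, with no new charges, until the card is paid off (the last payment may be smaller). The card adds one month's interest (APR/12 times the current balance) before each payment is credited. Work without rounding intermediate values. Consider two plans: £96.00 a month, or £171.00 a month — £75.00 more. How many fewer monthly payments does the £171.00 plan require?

33 fewer payments

Monthly rate r = 16.3%/12 = 1.35833% = 0.0135833.
At £96.00/mo: n = ⌈−ln(1 − rB₀/P)/ln(1+r)⌉ = 61 payments (last £41.15); total interest = total paid − £3,940.00 = £1,861.15.
At £171.00/mo: 28 payments (last £140.85); total interest £817.85.
Payments saved = 61 − 28 = 33.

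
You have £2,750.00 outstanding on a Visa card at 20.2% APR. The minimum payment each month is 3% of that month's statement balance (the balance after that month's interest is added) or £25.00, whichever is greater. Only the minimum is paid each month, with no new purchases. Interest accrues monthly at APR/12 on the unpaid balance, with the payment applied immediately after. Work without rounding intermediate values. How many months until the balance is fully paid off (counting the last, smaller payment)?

137 months

Monthly rate r = 20.2%/12 = 1.68333% = 0.0168333.
While 3% of the post-interest balance exceeds £25.00, each month B ← (B·(1+r))·(1 − 0.03), i.e. B shrinks by the factor (1+r)·0.97 = 0.98633.
This holds for months 1–88. Entering month 89 the balance is £818.89; 3% of the post-interest balance is now below £25.00, so the flat £25.00 minimum applies from here.
From month 89 a fixed £25.00 at rate r clears £818.89 in 49 more payments. Total: 88 + 49 = 137 months.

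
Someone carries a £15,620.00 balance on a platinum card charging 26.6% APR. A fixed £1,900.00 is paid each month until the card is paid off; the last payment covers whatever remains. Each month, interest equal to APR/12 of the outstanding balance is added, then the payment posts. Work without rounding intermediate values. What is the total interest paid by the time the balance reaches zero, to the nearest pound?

£1,817

Monthly rate r = 26.6%/12 = 2.21667% = 0.0221667.
Payoff takes n = ⌈−ln(1 − rB₀/P)/ln(1+r)⌉ = ⌈9.176⌉ = 10 payments; the last is £337.30.
Total paid = 9·£1,900.00 + £337.30 = £17,437.30.
Total interest = total paid − principal = £17,437.30 − £15,620.00 = £1,817.30.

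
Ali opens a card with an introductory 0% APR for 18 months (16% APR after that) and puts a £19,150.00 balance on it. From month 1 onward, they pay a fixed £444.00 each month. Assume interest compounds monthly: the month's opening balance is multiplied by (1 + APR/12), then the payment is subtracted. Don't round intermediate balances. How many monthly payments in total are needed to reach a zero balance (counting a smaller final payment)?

49 months

Promo months 1–18 at r₀ = 0%/12 = 0; months 19+ at r₁ = 16%/12 = 0.0133333.
After month 18 (no interest yet): B = £19,150.00 − 18·£444.00 = £11,158.00.
Then at r₁ with £444.00/mo: n₂ = −ln(1 − r₁·B/P)/ln(1+r₁) ≈ 30.81 → 31 more payments.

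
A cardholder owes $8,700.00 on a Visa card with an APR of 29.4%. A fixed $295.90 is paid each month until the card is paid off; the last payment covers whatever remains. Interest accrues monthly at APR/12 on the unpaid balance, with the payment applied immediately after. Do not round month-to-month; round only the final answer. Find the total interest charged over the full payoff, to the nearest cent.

Monthly rate r = 29.4%/12 = 2.45% = 0.0245.
Payoff takes n = ⌈−ln(1 − rB₀/P)/ln(1+r)⌉ = ⌈52.643⌉ = 53 payments; the last is $190.96.
Total paid = 52·$295.90 + $190.96 = $15,577.76.
Total interest = total paid − principal = $15,577.76 − $8,700.00 = $6,877.76.

$6,877.76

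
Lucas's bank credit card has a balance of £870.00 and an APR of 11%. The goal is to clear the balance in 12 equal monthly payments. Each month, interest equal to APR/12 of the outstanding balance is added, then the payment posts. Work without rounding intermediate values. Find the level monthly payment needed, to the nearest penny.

Monthly rate r = 11%/12 = 0.916667% = 0.00916667.
Level-payment amortization: P = B₀·r / (1 − (1+r)^(−n)) = 870.00·0.00916667 / (1 − 1.00917^(−12)).
Denominator 1 − (1+r)^(−12) = 0.103716844.
P = 7.975 / 0.103716844 ≈ 76.89.

£76.89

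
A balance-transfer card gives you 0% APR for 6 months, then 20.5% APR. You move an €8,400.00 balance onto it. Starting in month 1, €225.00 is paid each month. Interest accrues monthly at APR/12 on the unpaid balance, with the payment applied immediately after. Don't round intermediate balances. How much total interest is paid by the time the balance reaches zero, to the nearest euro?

Promo months 1–6 at r₀ = 0%/12 = 0; months 7+ at r₁ = 20.5%/12 = 0.0170833.
After month 6 (no interest yet): B = €8,400.00 − 6·€225.00 = €7,050.00.
Then at r₁ with €225.00/mo: n₂ = −ln(1 − r₁·B/P)/ln(1+r₁) ≈ 45.24 → 46 more payments.
Total paid = 51·€225.00 + €54.25 = €11,529.25; interest = €11,529.25 − €8,400.00 = €3,129.25.

€3,129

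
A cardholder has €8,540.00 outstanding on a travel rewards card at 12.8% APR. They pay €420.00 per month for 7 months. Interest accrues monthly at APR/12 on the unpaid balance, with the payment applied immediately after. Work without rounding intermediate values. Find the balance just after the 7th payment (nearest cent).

Monthly rate r = 12.8%/12 = 1.06667% = 0.0106667.
Each month: B ← B·(1+r) − €420.00.
Month 1: interest €91.09; balance after payment €8,211.09.
Month 2: interest €87.58; balance after payment €7,878.68.
Month 3: interest €84.04; balance after payment €7,542.72.
Month 4: interest €80.46; balance after payment €7,203.17.
Month 5: interest €76.83; balance after payment €6,860.01.
Month 6: interest €73.17; balance after payment €6,513.18.
Month 7: interest €69.47; balance after payment €6,162.65.

€6,162.65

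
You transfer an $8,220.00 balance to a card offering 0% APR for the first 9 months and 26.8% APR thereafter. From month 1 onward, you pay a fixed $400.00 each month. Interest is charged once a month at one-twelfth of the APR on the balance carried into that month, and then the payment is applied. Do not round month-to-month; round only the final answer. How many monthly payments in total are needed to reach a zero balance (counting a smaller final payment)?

23 payments

Promo months 1–9 at r₀ = 0%/12 = 0; months 10+ at r₁ = 26.8%/12 = 0.0223333.
After month 9 (no interest yet): B = $8,220.00 − 9·$400.00 = $4,620.00.
Then at r₁ with $400.00/mo: n₂ = −ln(1 − r₁·B/P)/ln(1+r₁) ≈ 13.51 → 14 more payments.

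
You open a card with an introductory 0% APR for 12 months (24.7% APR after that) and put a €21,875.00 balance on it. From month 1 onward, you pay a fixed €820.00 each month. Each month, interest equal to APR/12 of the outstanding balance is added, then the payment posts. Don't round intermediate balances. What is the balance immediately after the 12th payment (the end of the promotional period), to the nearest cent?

Promo months 1–12 at r₀ = 0%/12 = 0; months 13+ at r₁ = 24.7%/12 = 0.0205833.
After month 12 (no interest yet): B = €21,875.00 − 12·€820.00 = €12,035.00.

€12,035.00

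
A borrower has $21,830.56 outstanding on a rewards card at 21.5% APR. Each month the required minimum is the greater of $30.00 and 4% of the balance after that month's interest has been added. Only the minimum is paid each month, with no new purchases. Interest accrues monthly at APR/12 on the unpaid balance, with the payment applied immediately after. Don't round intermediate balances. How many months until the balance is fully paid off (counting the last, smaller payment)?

Monthly rate r = 21.5%/12 = 1.79167% = 0.0179167.
While 4% of the post-interest balance exceeds $30.00, each month B ← (B·(1+r))·(1 − 0.04), i.e. B shrinks by the factor (1+r)·0.96 = 0.9772.
This holds for months 1–147. Entering month 148 the balance is $735.59; 4% of the post-interest balance is now below $30.00, so the flat $30.00 minimum applies from here.
From month 148 a fixed $30.00 at rate r clears $735.59 in 33 more payments. Total: 147 + 33 = 180 months.

180 months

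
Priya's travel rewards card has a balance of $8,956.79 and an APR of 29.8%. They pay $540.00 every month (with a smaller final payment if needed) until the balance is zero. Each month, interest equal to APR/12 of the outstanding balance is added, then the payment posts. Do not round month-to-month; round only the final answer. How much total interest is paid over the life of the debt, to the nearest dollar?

Monthly rate r = 29.8%/12 = 2.48333% = 0.0248333.
Payoff takes n = ⌈−ln(1 − rB₀/P)/ln(1+r)⌉ = ⌈21.641⌉ = 22 payments; the last is $347.83.
Total paid = 21·$540.00 + $347.83 = $11,687.83.
Total interest = total paid − principal = $11,687.83 − $8,956.79 = $2,731.04.

$2,731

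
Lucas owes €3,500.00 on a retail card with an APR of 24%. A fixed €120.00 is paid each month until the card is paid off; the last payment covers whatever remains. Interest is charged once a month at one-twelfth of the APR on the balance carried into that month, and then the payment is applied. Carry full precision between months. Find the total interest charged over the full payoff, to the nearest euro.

Monthly rate r = 24%/12 = 2% = 0.02.
Payoff takes n = ⌈−ln(1 − rB₀/P)/ln(1+r)⌉ = ⌈44.210⌉ = 45 payments; the last is €25.36.
Total paid = 44·€120.00 + €25.36 = €5,305.36.
Total interest = total paid − principal = €5,305.36 − €3,500.00 = €1,805.36.

€1,805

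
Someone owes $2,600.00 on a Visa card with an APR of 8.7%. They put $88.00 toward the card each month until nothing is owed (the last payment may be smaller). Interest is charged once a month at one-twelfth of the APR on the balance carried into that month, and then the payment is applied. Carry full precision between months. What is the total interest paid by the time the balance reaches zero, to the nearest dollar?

Monthly rate r = 8.7%/12 = 0.725% = 0.00725.
Payoff takes n = ⌈−ln(1 − rB₀/P)/ln(1+r)⌉ = ⌈33.370⌉ = 34 payments; the last is $32.62.
Total paid = 33·$88.00 + $32.62 = $2,936.62.
Total interest = total paid − principal = $2,936.62 − $2,600.00 = $336.62.

$337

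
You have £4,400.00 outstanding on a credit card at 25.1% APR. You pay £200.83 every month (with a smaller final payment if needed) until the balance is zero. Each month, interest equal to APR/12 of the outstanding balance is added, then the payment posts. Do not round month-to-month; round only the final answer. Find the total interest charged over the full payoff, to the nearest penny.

Monthly rate r = 25.1%/12 = 2.09167% = 0.0209167.
Payoff takes n = ⌈−ln(1 − rB₀/P)/ln(1+r)⌉ = ⌈29.611⌉ = 30 payments; the last is £123.23.
Total paid = 29·£200.83 + £123.23 = £5,947.30.
Total interest = total paid − principal = £5,947.30 − £4,400.00 = £1,547.30.

£1,547.30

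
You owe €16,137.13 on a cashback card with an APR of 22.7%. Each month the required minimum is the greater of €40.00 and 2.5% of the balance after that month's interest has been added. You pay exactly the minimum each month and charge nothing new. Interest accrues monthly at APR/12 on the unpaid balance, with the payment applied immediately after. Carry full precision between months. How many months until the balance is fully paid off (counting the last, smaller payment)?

427 months

Monthly rate r = 22.7%/12 = 1.89167% = 0.0189167.
While 2.5% of the post-interest balance exceeds €40.00, each month B ← (B·(1+r))·(1 − 0.025), i.e. B shrinks by the factor (1+r)·0.975 = 0.99344.
This holds for months 1–355. Entering month 356 the balance is €1,562.04; 2.5% of the post-interest balance is now below €40.00, so the flat €40.00 minimum applies from here.
From month 356 a fixed €40.00 at rate r clears €1,562.04 in 72 more payments. Total: 355 + 72 = 427 months.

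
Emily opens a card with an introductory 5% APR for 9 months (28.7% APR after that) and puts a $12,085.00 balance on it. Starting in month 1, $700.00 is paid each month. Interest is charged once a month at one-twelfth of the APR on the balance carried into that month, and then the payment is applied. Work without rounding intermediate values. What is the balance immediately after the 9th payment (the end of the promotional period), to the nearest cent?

$6,139.79

Promo months 1–9 at r₀ = 5%/12 = 0.00416667; months 10+ at r₁ = 28.7%/12 = 0.0239167.
After month 9: iterate B ← B·(1+r₀) − $700.00 for 9 months → $6,139.79.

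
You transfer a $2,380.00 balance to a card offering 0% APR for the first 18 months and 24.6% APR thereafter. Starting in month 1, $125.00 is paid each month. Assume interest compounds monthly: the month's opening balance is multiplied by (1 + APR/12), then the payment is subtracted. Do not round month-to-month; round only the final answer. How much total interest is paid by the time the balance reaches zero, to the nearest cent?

Promo months 1–18 at r₀ = 0%/12 = 0; months 19+ at r₁ = 24.6%/12 = 0.0205.
After month 18 (no interest yet): B = $2,380.00 − 18·$125.00 = $130.00.
Then at r₁ with $125.00/mo: n₂ = −ln(1 − r₁·B/P)/ln(1+r₁) ≈ 1.06 → 2 more payments.
Total paid = 19·$125.00 + $7.82 = $2,382.82; interest = $2,382.82 − $2,380.00 = $2.82.

$2.82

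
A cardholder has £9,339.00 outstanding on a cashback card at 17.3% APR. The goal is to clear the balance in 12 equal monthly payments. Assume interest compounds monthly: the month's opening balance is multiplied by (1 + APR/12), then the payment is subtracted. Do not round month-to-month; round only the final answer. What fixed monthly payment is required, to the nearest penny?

Monthly rate r = 17.3%/12 = 1.44167% = 0.0144167.
Level-payment amortization: P = B₀·r / (1 − (1+r)^(−n)) = 9339.00·0.0144167 / (1 − 1.01442^(−12)).
Denominator 1 − (1+r)^(−12) = 0.157822783.
P = 134.637 / 0.157822783 ≈ 853.09.

£853.09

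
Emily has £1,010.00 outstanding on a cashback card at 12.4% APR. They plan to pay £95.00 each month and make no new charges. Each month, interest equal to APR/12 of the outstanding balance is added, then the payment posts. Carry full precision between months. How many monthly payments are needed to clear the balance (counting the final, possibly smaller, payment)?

Monthly rate r = 12.4%/12 = 1.03333% = 0.0103333.
Recurrence: B ← B·(1+r) − £95.00.
Month 1: interest £10.44; balance after payment £925.44.
Month 2: interest £9.56; balance after payment £840.00.
Closed form: n = −ln(1 − rB₀/P)/ln(1+r) = −ln(0.89014)/ln(1.01033) ≈ 11.320, so the balance reaches zero during payment 12.

12 payments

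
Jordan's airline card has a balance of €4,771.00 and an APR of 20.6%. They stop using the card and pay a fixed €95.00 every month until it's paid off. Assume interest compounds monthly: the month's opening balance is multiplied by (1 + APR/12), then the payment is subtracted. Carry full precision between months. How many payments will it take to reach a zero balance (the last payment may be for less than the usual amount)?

Monthly rate r = 20.6%/12 = 1.71667% = 0.0171667.
Recurrence: B ← B·(1+r) − €95.00.
Month 1: interest €81.90; balance after payment €4,757.90.
Month 2: interest €81.68; balance after payment €4,744.58.
Closed form: n = −ln(1 − rB₀/P)/ln(1+r) = −ln(0.13787)/ln(1.01717) ≈ 116.411, so the balance reaches zero during payment 117.

117 payments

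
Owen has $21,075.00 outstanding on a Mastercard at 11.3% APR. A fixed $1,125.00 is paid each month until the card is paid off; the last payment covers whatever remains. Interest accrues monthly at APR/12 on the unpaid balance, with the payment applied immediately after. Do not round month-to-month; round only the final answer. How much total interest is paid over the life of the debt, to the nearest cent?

$2,221.29

Monthly rate r = 11.3%/12 = 0.941667% = 0.00941667.
Payoff takes n = ⌈−ln(1 − rB₀/P)/ln(1+r)⌉ = ⌈20.707⌉ = 21 payments; the last is $796.29.
Total paid = 20·$1,125.00 + $796.29 = $23,296.29.
Total interest = total paid − principal = $23,296.29 − $21,075.00 = $2,221.29.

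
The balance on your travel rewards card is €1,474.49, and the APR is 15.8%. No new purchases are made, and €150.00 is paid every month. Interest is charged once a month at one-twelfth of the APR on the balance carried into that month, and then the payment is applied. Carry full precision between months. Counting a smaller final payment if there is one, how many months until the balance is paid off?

Monthly rate r = 15.8%/12 = 1.31667% = 0.0131667.
Recurrence: B ← B·(1+r) − €150.00.
Month 1: interest €19.41; balance after payment €1,343.90.
Month 2: interest €17.69; balance after payment €1,211.60.
Closed form: n = −ln(1 − rB₀/P)/ln(1+r) = −ln(0.87057)/ln(1.01317) ≈ 10.596, so the balance reaches zero during payment 11.

11 payments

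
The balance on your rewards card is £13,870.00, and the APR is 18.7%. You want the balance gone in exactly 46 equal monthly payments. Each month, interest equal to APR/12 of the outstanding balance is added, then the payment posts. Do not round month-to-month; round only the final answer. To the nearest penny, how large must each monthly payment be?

£424.64

Monthly rate r = 18.7%/12 = 1.55833% = 0.0155833.
Level-payment amortization: P = B₀·r / (1 − (1+r)^(−n)) = 13870.00·0.0155833 / (1 − 1.01558^(−46)).
Denominator 1 − (1+r)^(−46) = 0.508997158.
P = 216.141 / 0.508997158 ≈ 424.64.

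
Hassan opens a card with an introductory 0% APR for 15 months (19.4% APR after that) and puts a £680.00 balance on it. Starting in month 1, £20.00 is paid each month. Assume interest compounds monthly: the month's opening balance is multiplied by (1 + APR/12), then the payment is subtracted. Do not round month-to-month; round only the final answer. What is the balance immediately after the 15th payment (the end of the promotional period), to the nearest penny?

£380.00

Promo months 1–15 at r₀ = 0%/12 = 0; months 16+ at r₁ = 19.4%/12 = 0.0161667.
After month 15 (no interest yet): B = £680.00 − 15·£20.00 = £380.00.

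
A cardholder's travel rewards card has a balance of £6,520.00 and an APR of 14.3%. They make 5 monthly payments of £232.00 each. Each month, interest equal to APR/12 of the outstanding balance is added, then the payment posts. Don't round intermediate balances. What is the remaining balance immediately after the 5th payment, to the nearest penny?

Monthly rate r = 14.3%/12 = 1.19167% = 0.0119167.
Each month: B ← B·(1+r) − £232.00.
Month 1: interest £77.70; balance after payment £6,365.70.
Month 2: interest £75.86; balance after payment £6,209.55.
Month 3: interest £74.00; balance after payment £6,051.55.
Month 4: interest £72.11; balance after payment £5,891.67.
Month 5: interest £70.21; balance after payment £5,729.88.

£5,729.88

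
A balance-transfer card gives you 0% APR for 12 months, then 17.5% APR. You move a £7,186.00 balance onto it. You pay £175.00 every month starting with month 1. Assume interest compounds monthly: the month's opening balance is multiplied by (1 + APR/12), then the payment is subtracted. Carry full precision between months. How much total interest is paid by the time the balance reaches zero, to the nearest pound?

£1,579

Promo months 1–12 at r₀ = 0%/12 = 0; months 13+ at r₁ = 17.5%/12 = 0.0145833.
After month 12 (no interest yet): B = £7,186.00 − 12·£175.00 = £5,086.00.
Then at r₁ with £175.00/mo: n₂ = −ln(1 − r₁·B/P)/ln(1+r₁) ≈ 38.08 → 39 more payments.
Total paid = 50·£175.00 + £14.52 = £8,764.52; interest = £8,764.52 − £7,186.00 = £1,578.52.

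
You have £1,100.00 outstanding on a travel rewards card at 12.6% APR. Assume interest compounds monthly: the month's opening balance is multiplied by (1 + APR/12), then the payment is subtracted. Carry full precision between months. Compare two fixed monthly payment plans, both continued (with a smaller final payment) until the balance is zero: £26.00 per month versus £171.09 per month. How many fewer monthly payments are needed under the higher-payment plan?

Monthly rate r = 12.6%/12 = 1.05% = 0.0105.
At £26.00/mo: n = ⌈−ln(1 − rB₀/P)/ln(1+r)⌉ = 57 payments (last £6.17); total interest = total paid − £1,100.00 = £362.17.
At £171.09/mo: 7 payments (last £118.51); total interest £45.05.
Payments saved = 57 − 7 = 50.

50 fewer payments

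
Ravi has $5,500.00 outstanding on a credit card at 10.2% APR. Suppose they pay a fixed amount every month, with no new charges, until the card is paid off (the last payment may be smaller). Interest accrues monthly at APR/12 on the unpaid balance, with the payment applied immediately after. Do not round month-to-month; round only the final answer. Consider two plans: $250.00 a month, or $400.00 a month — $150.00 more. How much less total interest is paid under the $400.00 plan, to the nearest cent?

Monthly rate r = 10.2%/12 = 0.85% = 0.0085.
At $250.00/mo: n = ⌈−ln(1 − rB₀/P)/ln(1+r)⌉ = 25 payments (last $115.05); total interest = total paid − $5,500.00 = $615.05.
At $400.00/mo: 15 payments (last $274.06); total interest $374.06.
Interest saved = $615.05 − $374.06 = $240.99.

$240.99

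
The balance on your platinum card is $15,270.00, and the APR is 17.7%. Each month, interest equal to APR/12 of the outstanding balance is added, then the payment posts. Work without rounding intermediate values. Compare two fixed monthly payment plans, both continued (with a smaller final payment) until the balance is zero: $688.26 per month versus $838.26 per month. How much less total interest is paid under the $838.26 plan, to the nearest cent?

$716.38

Monthly rate r = 17.7%/12 = 1.475% = 0.01475.
At $688.26/mo: n = ⌈−ln(1 − rB₀/P)/ln(1+r)⌉ = 28 payments (last $49.16); total interest = total paid − $15,270.00 = $3,362.18.
At $838.26/mo: 22 payments (last $312.34); total interest $2,645.80.
Interest saved = $3,362.18 − $2,645.80 = $716.38.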